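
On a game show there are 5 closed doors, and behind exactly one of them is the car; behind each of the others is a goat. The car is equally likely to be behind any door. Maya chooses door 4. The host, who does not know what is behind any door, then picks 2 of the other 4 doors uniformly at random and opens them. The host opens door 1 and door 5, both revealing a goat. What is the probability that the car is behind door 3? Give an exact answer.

Apply Bayes' rule, conditioning on where the car actually is.
If it is behind either of doors 1 and 5 (prior 1/5 each): that door was opened and seen not to hold the prize — ruled out; weight (1/5)·0 = 0 each.
If it is behind any of doors 2, 3, and 4 (prior 1/5 each): the host picks exactly this set with probability 1/6 regardless, and none is the prize; weight (1/5)·(1/6) = 1/30 each.
The weights sum to 1/10.
So P(the car behind door 3 | the host opened door 1 and door 5) = (1/30) / (1/10) = 1/3.

1/3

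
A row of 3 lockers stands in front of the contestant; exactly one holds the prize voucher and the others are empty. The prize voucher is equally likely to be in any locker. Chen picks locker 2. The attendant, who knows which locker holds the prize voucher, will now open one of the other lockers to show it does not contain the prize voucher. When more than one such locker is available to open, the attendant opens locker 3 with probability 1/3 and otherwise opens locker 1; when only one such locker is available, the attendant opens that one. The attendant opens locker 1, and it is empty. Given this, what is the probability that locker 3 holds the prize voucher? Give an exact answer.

Condition on the true location of the prize voucher.
If it is in locker 1 (prior 1/3): the attendant opened locker 1, so this case is ruled out; weight (1/3)·0 = 0.
If it is in locker 2 (prior 1/3): locker 3 is available but not opened, probability 2/3; weight (1/3)·(2/3) = 2/9.
If it is in locker 3 (prior 1/3): only locker 1 is available, probability 1; weight (1/3)·1 = 1/3.
The weights sum to 5/9.
So P(the prize voucher in locker 3 | the attendant opened locker 1) = (1/3) / (5/9) = 3/5.

3/5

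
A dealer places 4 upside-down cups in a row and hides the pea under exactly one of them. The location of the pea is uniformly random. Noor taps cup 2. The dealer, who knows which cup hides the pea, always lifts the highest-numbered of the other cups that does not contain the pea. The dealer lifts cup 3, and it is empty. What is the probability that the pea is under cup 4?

Consider each possible location of the pea in turn.
If it is under either of cups 1 and 2 (prior 1/4 each): the dealer would have opened cup 4 instead, probability 0; weight (1/4)·0 = 0 each.
If it is under cup 3 (prior 1/4): the dealer opened cup 3, so this case is ruled out; weight (1/4)·0 = 0.
If it is under cup 4 (prior 1/4): cup 3 is the highest-numbered option available, probability 1; weight (1/4)·1 = 1/4.
The weights sum to 1/4.
So P(the pea under cup 4 | the dealer opened cup 3) = (1/4) / (1/4) = 1.

1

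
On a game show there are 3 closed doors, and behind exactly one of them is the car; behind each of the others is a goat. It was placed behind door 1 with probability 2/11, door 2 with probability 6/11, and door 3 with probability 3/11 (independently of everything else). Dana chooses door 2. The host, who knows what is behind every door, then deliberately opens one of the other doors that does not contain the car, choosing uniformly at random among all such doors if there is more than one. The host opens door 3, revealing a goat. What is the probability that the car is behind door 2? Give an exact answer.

Apply Bayes' rule, conditioning on where the car actually is.
If it is behind door 1 (prior 2/11): the host has no choice, probability 1; weight (2/11)·1 = 2/11.
If it is behind door 2 (prior 6/11): the host has 2 equally likely choices, so probability 1/2; weight (6/11)·(1/2) = 3/11.
If it is behind door 3 (prior 3/11): the host opened door 3, so this case is ruled out; weight (3/11)·0 = 0.
The weights sum to 5/11.
So P(the car behind door 2 | the host opened door 3) = (3/11) / (5/11) = 3/5.

3/5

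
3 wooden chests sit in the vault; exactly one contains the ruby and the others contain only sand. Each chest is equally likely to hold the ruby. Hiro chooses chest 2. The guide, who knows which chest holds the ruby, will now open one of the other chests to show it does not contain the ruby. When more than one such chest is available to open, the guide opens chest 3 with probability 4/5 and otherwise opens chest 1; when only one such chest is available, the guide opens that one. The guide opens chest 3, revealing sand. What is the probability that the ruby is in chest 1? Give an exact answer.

5/9

Condition on the true location of the ruby.
If it is in chest 1 (prior 1/3): only chest 3 is available, probability 1; weight (1/3)·1 = 1/3.
If it is in chest 2 (prior 1/3): chest 3 is available, opened with probability 4/5; weight (1/3)·(4/5) = 4/15.
If it is in chest 3 (prior 1/3): the guide opened chest 3, so this case is ruled out; weight (1/3)·0 = 0.
The weights sum to 3/5.
So P(the ruby in chest 1 | the guide opened chest 3) = (1/3) / (3/5) = 5/9.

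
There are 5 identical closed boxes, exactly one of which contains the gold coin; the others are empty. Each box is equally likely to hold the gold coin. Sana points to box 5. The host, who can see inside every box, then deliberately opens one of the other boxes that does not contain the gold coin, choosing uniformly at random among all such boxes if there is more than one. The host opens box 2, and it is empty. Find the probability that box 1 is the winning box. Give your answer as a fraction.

Condition on the true location of the gold coin.
If it is in any of boxes 1, 3, and 4 (prior 1/5 each): the host has 3 equally likely choices, so probability 1/3; weight (1/5)·(1/3) = 1/15 each.
If it is in box 2 (prior 1/5): the host opened box 2, so this case is ruled out; weight (1/5)·0 = 0.
If it is in box 5 (prior 1/5): the host has 4 equally likely choices, so probability 1/4; weight (1/5)·(1/4) = 1/20.
The weights sum to 1/4.
So P(the gold coin in box 1 | the host opened box 2) = (1/15) / (1/4) = 4/15.

4/15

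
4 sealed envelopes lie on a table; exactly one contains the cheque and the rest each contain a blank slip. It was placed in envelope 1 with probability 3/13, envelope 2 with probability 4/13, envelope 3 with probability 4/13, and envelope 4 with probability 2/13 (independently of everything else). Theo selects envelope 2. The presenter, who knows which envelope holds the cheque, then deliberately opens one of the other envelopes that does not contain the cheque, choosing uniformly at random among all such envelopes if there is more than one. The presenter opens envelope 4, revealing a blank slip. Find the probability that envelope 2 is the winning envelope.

Condition on the true location of the cheque.
If it is in envelope 1 (prior 3/13): the presenter has 2 equally likely choices, so probability 1/2; weight (3/13)·(1/2) = 3/26.
If it is in envelope 2 (prior 4/13): the presenter has 3 equally likely choices, so probability 1/3; weight (4/13)·(1/3) = 4/39.
If it is in envelope 3 (prior 4/13): the presenter has 2 equally likely choices, so probability 1/2; weight (4/13)·(1/2) = 2/13.
If it is in envelope 4 (prior 2/13): the presenter opened envelope 4, so this case is ruled out; weight (2/13)·0 = 0.
The weights sum to 29/78.
So P(the cheque in envelope 2 | the presenter opened envelope 4) = (4/39) / (29/78) = 8/29.

8/29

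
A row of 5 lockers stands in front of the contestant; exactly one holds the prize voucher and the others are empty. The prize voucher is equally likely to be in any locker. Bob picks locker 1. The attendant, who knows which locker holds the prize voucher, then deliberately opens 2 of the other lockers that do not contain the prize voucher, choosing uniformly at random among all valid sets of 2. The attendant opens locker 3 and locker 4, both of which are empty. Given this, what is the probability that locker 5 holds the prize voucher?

Condition on the true location of the prize voucher.
If it is in locker 1 (prior 1/5): the attendant has 6 equally likely choices, so probability 1/6; weight (1/5)·(1/6) = 1/30.
If it is in either of lockers 2 and 5 (prior 1/5 each): the attendant has 3 equally likely choices, so probability 1/3; weight (1/5)·(1/3) = 1/15 each.
If it is in either of lockers 3 and 4 (prior 1/5 each): that locker was opened and seen not to hold the prize — ruled out; weight (1/5)·0 = 0 each.
The weights sum to 1/6.
So P(the prize voucher in locker 5 | the attendant opened locker 3 and locker 4) = (1/15) / (1/6) = 2/5.

2/5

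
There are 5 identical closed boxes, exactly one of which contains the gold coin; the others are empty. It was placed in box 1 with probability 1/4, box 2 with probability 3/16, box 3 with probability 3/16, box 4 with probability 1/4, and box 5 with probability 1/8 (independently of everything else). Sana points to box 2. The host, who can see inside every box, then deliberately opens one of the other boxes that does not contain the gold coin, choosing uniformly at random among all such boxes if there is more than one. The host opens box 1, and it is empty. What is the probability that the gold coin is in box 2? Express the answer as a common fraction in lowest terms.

1/5

Consider each possible location of the gold coin in turn.
If it is in box 1 (prior 1/4): the host opened box 1, so this case is ruled out; weight (1/4)·0 = 0.
If it is in box 2 (prior 3/16): the host has 4 equally likely choices, so probability 1/4; weight (3/16)·(1/4) = 3/64.
If it is in box 3 (prior 3/16): the host has 3 equally likely choices, so probability 1/3; weight (3/16)·(1/3) = 1/16.
If it is in box 4 (prior 1/4): the host has 3 equally likely choices, so probability 1/3; weight (1/4)·(1/3) = 1/12.
If it is in box 5 (prior 1/8): the host has 3 equally likely choices, so probability 1/3; weight (1/8)·(1/3) = 1/24.
The weights sum to 15/64.
So P(the gold coin in box 2 | the host opened box 1) = (3/64) / (15/64) = 1/5.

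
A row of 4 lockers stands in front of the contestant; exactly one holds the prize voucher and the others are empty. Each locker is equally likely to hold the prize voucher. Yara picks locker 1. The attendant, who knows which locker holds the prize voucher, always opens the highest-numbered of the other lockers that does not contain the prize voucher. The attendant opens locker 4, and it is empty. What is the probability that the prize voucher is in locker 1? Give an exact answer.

Consider each possible location of the prize voucher in turn.
If it is in any of lockers 1, 2, and 3 (prior 1/4 each): locker 4 is the highest-numbered option available, probability 1; weight (1/4)·1 = 1/4 each.
If it is in locker 4 (prior 1/4): the attendant opened locker 4, so this case is ruled out; weight (1/4)·0 = 0.
The weights sum to 3/4.
So P(the prize voucher in locker 1 | the attendant opened locker 4) = (1/4) / (3/4) = 1/3.

1/3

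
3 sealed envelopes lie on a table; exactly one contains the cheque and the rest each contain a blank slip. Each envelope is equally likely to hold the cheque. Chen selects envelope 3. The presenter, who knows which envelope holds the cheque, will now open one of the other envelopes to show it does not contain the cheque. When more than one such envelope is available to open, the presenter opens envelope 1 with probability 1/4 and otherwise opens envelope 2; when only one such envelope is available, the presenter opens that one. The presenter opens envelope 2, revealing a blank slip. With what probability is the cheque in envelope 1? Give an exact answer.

Condition on the true location of the cheque.
If it is in envelope 1 (prior 1/3): only envelope 2 is available, probability 1; weight (1/3)·1 = 1/3.
If it is in envelope 2 (prior 1/3): the presenter opened envelope 2, so this case is ruled out; weight (1/3)·0 = 0.
If it is in envelope 3 (prior 1/3): envelope 1 is available but not opened, probability 3/4; weight (1/3)·(3/4) = 1/4.
The weights sum to 7/12.
So P(the cheque in envelope 1 | the presenter opened envelope 2) = (1/3) / (7/12) = 4/7.

4/7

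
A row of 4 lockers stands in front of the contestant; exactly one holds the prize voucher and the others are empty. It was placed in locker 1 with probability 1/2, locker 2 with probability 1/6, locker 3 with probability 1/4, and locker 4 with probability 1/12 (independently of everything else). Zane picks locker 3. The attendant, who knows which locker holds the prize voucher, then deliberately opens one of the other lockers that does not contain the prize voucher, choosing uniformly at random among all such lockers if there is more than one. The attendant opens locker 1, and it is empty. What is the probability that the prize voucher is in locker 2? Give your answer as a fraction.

Apply Bayes' rule, conditioning on where the prize voucher actually is.
If it is in locker 1 (prior 1/2): the attendant opened locker 1, so this case is ruled out; weight (1/2)·0 = 0.
If it is in locker 2 (prior 1/6): the attendant has 2 equally likely choices, so probability 1/2; weight (1/6)·(1/2) = 1/12.
If it is in locker 3 (prior 1/4): the attendant has 3 equally likely choices, so probability 1/3; weight (1/4)·(1/3) = 1/12.
If it is in locker 4 (prior 1/12): the attendant has 2 equally likely choices, so probability 1/2; weight (1/12)·(1/2) = 1/24.
The weights sum to 5/24.
So P(the prize voucher in locker 2 | the attendant opened locker 1) = (1/12) / (5/24) = 2/5.

2/5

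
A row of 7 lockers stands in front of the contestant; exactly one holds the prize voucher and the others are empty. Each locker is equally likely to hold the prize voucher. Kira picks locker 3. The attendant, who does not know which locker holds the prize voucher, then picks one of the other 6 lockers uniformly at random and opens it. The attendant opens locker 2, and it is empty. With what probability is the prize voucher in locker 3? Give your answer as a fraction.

1/6

Apply Bayes' rule, conditioning on where the prize voucher actually is.
If it is in any of lockers 1, 3, 4, 5, 6, and 7 (prior 1/7 each): the attendant picks locker 2 with probability 1/6 regardless, and it is not the prize; weight (1/7)·(1/6) = 1/42 each.
If it is in locker 2 (prior 1/7): the attendant opened locker 2, so this case is ruled out; weight (1/7)·0 = 0.
The weights sum to 1/7.
So P(the prize voucher in locker 3 | the attendant opened locker 2) = (1/42) / (1/7) = 1/6.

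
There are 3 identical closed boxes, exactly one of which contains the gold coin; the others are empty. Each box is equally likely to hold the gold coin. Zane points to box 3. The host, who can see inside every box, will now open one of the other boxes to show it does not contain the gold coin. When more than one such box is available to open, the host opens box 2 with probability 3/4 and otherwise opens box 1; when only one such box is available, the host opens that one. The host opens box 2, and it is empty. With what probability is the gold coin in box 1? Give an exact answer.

4/7

Condition on the true location of the gold coin.
If it is in box 1 (prior 1/3): only box 2 is available, probability 1; weight (1/3)·1 = 1/3.
If it is in box 2 (prior 1/3): the host opened box 2, so this case is ruled out; weight (1/3)·0 = 0.
If it is in box 3 (prior 1/3): box 2 is available, opened with probability 3/4; weight (1/3)·(3/4) = 1/4.
The weights sum to 7/12.
So P(the gold coin in box 1 | the host opened box 2) = (1/3) / (7/12) = 4/7.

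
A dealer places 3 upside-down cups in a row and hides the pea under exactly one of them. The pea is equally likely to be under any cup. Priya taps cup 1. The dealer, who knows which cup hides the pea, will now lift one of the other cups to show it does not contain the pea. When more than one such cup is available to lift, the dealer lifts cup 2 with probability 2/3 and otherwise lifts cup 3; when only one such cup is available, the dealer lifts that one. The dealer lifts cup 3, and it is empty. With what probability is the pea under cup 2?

Apply Bayes' rule, conditioning on where the pea actually is.
If it is under cup 1 (prior 1/3): cup 2 is available but not opened, probability 1/3; weight (1/3)·(1/3) = 1/9.
If it is under cup 2 (prior 1/3): only cup 3 is available, probability 1; weight (1/3)·1 = 1/3.
If it is under cup 3 (prior 1/3): the dealer opened cup 3, so this case is ruled out; weight (1/3)·0 = 0.
The weights sum to 4/9.
So P(the pea under cup 2 | the dealer opened cup 3) = (1/3) / (4/9) = 3/4.

3/4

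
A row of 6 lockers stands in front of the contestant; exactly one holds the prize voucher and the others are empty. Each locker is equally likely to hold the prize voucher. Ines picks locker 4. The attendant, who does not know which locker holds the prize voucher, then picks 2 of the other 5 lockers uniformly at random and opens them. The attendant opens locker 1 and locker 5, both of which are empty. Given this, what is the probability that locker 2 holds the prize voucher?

1/4

Condition on the true location of the prize voucher.
If it is in either of lockers 1 and 5 (prior 1/6 each): that locker was opened and seen not to hold the prize — ruled out; weight (1/6)·0 = 0 each.
If it is in any of lockers 2, 3, 4, and 6 (prior 1/6 each): the attendant picks exactly this set with probability 1/10 regardless, and none is the prize; weight (1/6)·(1/10) = 1/60 each.
The weights sum to 1/15.
So P(the prize voucher in locker 2 | the attendant opened locker 1 and locker 5) = (1/60) / (1/15) = 1/4.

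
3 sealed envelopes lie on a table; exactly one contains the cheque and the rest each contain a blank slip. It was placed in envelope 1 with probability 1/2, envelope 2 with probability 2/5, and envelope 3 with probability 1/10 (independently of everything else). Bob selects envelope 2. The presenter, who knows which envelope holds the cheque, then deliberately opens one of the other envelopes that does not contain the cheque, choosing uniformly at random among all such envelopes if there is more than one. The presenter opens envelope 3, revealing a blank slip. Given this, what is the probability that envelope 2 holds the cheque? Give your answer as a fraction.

2/7

Apply Bayes' rule, conditioning on where the cheque actually is.
If it is in envelope 1 (prior 1/2): the presenter has no choice, probability 1; weight (1/2)·1 = 1/2.
If it is in envelope 2 (prior 2/5): the presenter has 2 equally likely choices, so probability 1/2; weight (2/5)·(1/2) = 1/5.
If it is in envelope 3 (prior 1/10): the presenter opened envelope 3, so this case is ruled out; weight (1/10)·0 = 0.
The weights sum to 7/10.
So P(the cheque in envelope 2 | the presenter opened envelope 3) = (1/5) / (7/10) = 2/7.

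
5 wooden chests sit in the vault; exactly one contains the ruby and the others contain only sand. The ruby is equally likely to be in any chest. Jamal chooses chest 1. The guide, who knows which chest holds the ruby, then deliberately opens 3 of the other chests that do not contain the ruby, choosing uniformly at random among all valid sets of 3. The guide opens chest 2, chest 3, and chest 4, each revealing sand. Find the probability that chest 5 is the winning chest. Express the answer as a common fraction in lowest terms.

4/5

Condition on the true location of the ruby.
If it is in chest 1 (prior 1/5): the guide has 4 equally likely choices, so probability 1/4; weight (1/5)·(1/4) = 1/20.
If it is in any of chests 2, 3, and 4 (prior 1/5 each): that chest was opened and seen not to hold the prize — ruled out; weight (1/5)·0 = 0 each.
If it is in chest 5 (prior 1/5): the guide has no choice, probability 1; weight (1/5)·1 = 1/5.
The weights sum to 1/4.
So P(the ruby in chest 5 | the guide opened chest 2, chest 3, and chest 4) = (1/5) / (1/4) = 4/5.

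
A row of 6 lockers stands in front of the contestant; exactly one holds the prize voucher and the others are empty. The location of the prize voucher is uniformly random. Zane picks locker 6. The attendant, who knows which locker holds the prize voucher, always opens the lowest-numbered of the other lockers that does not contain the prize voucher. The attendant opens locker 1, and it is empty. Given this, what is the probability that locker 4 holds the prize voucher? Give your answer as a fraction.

Consider each possible location of the prize voucher in turn.
If it is in locker 1 (prior 1/6): the attendant opened locker 1, so this case is ruled out; weight (1/6)·0 = 0.
If it is in any of lockers 2, 3, 4, 5, and 6 (prior 1/6 each): locker 1 is the lowest-numbered option available, probability 1; weight (1/6)·1 = 1/6 each.
The weights sum to 5/6.
So P(the prize voucher in locker 4 | the attendant opened locker 1) = (1/6) / (5/6) = 1/5.

1/5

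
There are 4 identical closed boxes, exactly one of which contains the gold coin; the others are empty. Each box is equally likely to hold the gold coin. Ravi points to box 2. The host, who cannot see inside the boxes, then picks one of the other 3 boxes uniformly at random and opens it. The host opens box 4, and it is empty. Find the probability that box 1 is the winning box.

Consider each possible location of the gold coin in turn.
If it is in any of boxes 1, 2, and 3 (prior 1/4 each): the host picks box 4 with probability 1/3 regardless, and it is not the prize; weight (1/4)·(1/3) = 1/12 each.
If it is in box 4 (prior 1/4): the host opened box 4, so this case is ruled out; weight (1/4)·0 = 0.
The weights sum to 1/4.
So P(the gold coin in box 1 | the host opened box 4) = (1/12) / (1/4) = 1/3.

1/3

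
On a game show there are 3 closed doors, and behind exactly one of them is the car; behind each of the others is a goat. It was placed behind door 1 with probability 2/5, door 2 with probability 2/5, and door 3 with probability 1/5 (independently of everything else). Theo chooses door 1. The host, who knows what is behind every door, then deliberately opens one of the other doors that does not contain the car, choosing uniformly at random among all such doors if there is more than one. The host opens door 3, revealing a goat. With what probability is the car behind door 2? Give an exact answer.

2/3

Condition on the true location of the car.
If it is behind door 1 (prior 2/5): the host has 2 equally likely choices, so probability 1/2; weight (2/5)·(1/2) = 1/5.
If it is behind door 2 (prior 2/5): the host has no choice, probability 1; weight (2/5)·1 = 2/5.
If it is behind door 3 (prior 1/5): the host opened door 3, so this case is ruled out; weight (1/5)·0 = 0.
The weights sum to 3/5.
So P(the car behind door 2 | the host opened door 3) = (2/5) / (3/5) = 2/3.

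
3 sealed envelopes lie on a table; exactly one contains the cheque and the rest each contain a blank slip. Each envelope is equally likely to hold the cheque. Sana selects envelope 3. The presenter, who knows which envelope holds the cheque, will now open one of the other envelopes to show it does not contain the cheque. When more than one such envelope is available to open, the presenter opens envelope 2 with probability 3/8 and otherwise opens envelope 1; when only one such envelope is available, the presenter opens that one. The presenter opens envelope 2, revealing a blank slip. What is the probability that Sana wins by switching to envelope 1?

Condition on the true location of the cheque.
If it is in envelope 1 (prior 1/3): only envelope 2 is available, probability 1; weight (1/3)·1 = 1/3.
If it is in envelope 2 (prior 1/3): the presenter opened envelope 2, so this case is ruled out; weight (1/3)·0 = 0.
If it is in envelope 3 (prior 1/3): envelope 2 is available, opened with probability 3/8; weight (1/3)·(3/8) = 1/8.
The weights sum to 11/24.
So P(the cheque in envelope 1 | the presenter opened envelope 2) = (1/3) / (11/24) = 8/11.

8/11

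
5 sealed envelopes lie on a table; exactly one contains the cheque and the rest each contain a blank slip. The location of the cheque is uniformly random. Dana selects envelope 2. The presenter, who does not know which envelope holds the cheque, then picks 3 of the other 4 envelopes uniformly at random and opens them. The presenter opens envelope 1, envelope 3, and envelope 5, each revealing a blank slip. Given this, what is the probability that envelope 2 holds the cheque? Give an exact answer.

1/2

Because the presenter chose which envelopes to open without knowing where the cheque is, the choice is independent of the prize location. Learning that none of the 3 opened envelopes holds the cheque simply rules out those 3 locations and leaves the remaining 2 envelopes still equally likely by symmetry.
So P(the cheque in envelope 2) = 1/2.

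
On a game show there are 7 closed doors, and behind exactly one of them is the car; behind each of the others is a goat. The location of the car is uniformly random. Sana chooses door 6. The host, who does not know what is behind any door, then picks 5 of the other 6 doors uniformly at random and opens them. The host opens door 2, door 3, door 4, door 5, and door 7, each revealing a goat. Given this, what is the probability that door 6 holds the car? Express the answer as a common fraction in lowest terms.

1/2

Because the host chose which doors to open without knowing where the car is, the choice is independent of the prize location. Learning that none of the 5 opened doors holds the car simply rules out those 5 locations and leaves the remaining 2 doors still equally likely by symmetry.
So P(the car behind door 6) = 1/2.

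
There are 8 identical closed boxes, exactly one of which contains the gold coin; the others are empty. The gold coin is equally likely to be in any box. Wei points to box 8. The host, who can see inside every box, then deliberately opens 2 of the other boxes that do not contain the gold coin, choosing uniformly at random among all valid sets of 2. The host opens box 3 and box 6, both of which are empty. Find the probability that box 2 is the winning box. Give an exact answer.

Condition on the true location of the gold coin.
If it is in any of boxes 1, 2, 4, 5, and 7 (prior 1/8 each): the host has 15 equally likely choices, so probability 1/15; weight (1/8)·(1/15) = 1/120 each.
If it is in either of boxes 3 and 6 (prior 1/8 each): that box was opened and seen not to hold the prize — ruled out; weight (1/8)·0 = 0 each.
If it is in box 8 (prior 1/8): the host has 21 equally likely choices, so probability 1/21; weight (1/8)·(1/21) = 1/168.
The weights sum to 1/21.
So P(the gold coin in box 2 | the host opened box 3 and box 6) = (1/120) / (1/21) = 7/40.

7/40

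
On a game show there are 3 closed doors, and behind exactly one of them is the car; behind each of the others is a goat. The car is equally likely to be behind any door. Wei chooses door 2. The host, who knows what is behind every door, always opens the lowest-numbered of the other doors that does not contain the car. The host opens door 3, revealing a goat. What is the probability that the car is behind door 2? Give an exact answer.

Consider each possible location of the car in turn.
If it is behind door 1 (prior 1/3): door 3 is the lowest-numbered option available, probability 1; weight (1/3)·1 = 1/3.
If it is behind door 2 (prior 1/3): the host would have opened door 1 instead, probability 0; weight (1/3)·0 = 0.
If it is behind door 3 (prior 1/3): the host opened door 3, so this case is ruled out; weight (1/3)·0 = 0.
The weights sum to 1/3.
So P(the car behind door 2 | the host opened door 3) = 0 / (1/3) = 0.

0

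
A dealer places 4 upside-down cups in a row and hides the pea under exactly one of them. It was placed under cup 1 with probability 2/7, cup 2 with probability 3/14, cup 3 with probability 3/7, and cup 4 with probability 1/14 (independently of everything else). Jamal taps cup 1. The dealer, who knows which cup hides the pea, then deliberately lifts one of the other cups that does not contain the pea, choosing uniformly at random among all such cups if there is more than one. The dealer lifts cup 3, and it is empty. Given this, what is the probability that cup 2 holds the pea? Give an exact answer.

Consider each possible location of the pea in turn.
If it is under cup 1 (prior 2/7): the dealer has 3 equally likely choices, so probability 1/3; weight (2/7)·(1/3) = 2/21.
If it is under cup 2 (prior 3/14): the dealer has 2 equally likely choices, so probability 1/2; weight (3/14)·(1/2) = 3/28.
If it is under cup 3 (prior 3/7): the dealer opened cup 3, so this case is ruled out; weight (3/7)·0 = 0.
If it is under cup 4 (prior 1/14): the dealer has 2 equally likely choices, so probability 1/2; weight (1/14)·(1/2) = 1/28.
The weights sum to 5/21.
So P(the pea under cup 2 | the dealer opened cup 3) = (3/28) / (5/21) = 9/20.

9/20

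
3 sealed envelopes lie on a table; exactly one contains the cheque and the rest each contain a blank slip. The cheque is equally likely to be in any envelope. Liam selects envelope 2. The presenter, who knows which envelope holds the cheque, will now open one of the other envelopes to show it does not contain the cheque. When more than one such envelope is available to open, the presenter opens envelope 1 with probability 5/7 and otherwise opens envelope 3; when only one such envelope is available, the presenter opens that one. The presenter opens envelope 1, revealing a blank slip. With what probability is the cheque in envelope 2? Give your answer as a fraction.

Condition on the true location of the cheque.
If it is in envelope 1 (prior 1/3): the presenter opened envelope 1, so this case is ruled out; weight (1/3)·0 = 0.
If it is in envelope 2 (prior 1/3): envelope 1 is available, opened with probability 5/7; weight (1/3)·(5/7) = 5/21.
If it is in envelope 3 (prior 1/3): only envelope 1 is available, probability 1; weight (1/3)·1 = 1/3.
The weights sum to 4/7.
So P(the cheque in envelope 2 | the presenter opened envelope 1) = (5/21) / (4/7) = 5/12.

5/12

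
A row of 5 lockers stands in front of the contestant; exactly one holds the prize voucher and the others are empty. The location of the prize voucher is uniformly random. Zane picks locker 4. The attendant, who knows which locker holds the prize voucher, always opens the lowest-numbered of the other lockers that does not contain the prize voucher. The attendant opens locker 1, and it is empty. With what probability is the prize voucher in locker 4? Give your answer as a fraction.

1/4

Apply Bayes' rule, conditioning on where the prize voucher actually is.
If it is in locker 1 (prior 1/5): the attendant opened locker 1, so this case is ruled out; weight (1/5)·0 = 0.
If it is in any of lockers 2, 3, 4, and 5 (prior 1/5 each): locker 1 is the lowest-numbered option available, probability 1; weight (1/5)·1 = 1/5 each.
The weights sum to 4/5.
So P(the prize voucher in locker 4 | the attendant opened locker 1) = (1/5) / (4/5) = 1/4.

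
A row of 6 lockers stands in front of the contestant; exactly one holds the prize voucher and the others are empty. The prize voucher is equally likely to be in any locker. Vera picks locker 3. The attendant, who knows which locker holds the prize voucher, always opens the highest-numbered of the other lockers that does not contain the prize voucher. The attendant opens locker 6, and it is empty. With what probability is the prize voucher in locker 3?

1/5

Consider each possible location of the prize voucher in turn.
If it is in any of lockers 1, 2, 3, 4, and 5 (prior 1/6 each): locker 6 is the highest-numbered option available, probability 1; weight (1/6)·1 = 1/6 each.
If it is in locker 6 (prior 1/6): the attendant opened locker 6, so this case is ruled out; weight (1/6)·0 = 0.
The weights sum to 5/6.
So P(the prize voucher in locker 3 | the attendant opened locker 6) = (1/6) / (5/6) = 1/5.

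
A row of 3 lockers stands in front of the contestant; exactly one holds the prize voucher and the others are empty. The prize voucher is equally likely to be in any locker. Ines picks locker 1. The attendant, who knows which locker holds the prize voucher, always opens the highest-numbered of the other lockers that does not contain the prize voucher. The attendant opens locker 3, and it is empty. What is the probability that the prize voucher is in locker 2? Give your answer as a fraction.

1/2

Consider each possible location of the prize voucher in turn.
If it is in either of lockers 1 and 2 (prior 1/3 each): locker 3 is the highest-numbered option available, probability 1; weight (1/3)·1 = 1/3 each.
If it is in locker 3 (prior 1/3): the attendant opened locker 3, so this case is ruled out; weight (1/3)·0 = 0.
The weights sum to 2/3.
So P(the prize voucher in locker 2 | the attendant opened locker 3) = (1/3) / (2/3) = 1/2.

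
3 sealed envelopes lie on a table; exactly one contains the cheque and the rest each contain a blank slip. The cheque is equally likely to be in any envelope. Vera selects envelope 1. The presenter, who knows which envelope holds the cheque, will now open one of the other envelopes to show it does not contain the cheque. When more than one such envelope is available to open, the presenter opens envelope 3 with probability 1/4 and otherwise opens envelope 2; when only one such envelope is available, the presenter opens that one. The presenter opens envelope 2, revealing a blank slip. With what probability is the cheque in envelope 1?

Consider each possible location of the cheque in turn.
If it is in envelope 1 (prior 1/3): envelope 3 is available but not opened, probability 3/4; weight (1/3)·(3/4) = 1/4.
If it is in envelope 2 (prior 1/3): the presenter opened envelope 2, so this case is ruled out; weight (1/3)·0 = 0.
If it is in envelope 3 (prior 1/3): only envelope 2 is available, probability 1; weight (1/3)·1 = 1/3.
The weights sum to 7/12.
So P(the cheque in envelope 1 | the presenter opened envelope 2) = (1/4) / (7/12) = 3/7.

3/7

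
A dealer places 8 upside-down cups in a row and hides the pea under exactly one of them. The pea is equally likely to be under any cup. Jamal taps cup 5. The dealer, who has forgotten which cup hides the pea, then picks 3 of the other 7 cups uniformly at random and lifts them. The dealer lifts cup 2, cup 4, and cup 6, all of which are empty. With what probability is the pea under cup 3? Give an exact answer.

Consider each possible location of the pea in turn.
If it is under any of cups 1, 3, 5, 7, and 8 (prior 1/8 each): the dealer picks exactly this set with probability 1/35 regardless, and none is the prize; weight (1/8)·(1/35) = 1/280 each.
If it is under any of cups 2, 4, and 6 (prior 1/8 each): that cup was opened and seen not to hold the prize — ruled out; weight (1/8)·0 = 0 each.
The weights sum to 1/56.
So P(the pea under cup 3 | the dealer opened cup 2, cup 4, and cup 6) = (1/280) / (1/56) = 1/5.

1/5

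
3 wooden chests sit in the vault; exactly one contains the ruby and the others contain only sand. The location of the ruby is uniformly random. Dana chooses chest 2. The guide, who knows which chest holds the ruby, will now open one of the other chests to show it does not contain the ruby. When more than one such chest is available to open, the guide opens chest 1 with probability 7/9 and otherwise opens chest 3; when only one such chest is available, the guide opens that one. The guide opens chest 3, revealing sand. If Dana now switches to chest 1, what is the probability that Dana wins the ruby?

9/11

Condition on the true location of the ruby.
If it is in chest 1 (prior 1/3): only chest 3 is available, probability 1; weight (1/3)·1 = 1/3.
If it is in chest 2 (prior 1/3): chest 1 is available but not opened, probability 2/9; weight (1/3)·(2/9) = 2/27.
If it is in chest 3 (prior 1/3): the guide opened chest 3, so this case is ruled out; weight (1/3)·0 = 0.
The weights sum to 11/27.
So P(the ruby in chest 1 | the guide opened chest 3) = (1/3) / (11/27) = 9/11.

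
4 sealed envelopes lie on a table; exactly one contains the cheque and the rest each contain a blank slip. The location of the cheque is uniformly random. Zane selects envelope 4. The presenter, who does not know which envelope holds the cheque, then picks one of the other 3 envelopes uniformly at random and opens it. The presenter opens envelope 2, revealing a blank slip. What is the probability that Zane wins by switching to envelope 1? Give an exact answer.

Consider each possible location of the cheque in turn.
If it is in any of envelopes 1, 3, and 4 (prior 1/4 each): the presenter picks envelope 2 with probability 1/3 regardless, and it is not the prize; weight (1/4)·(1/3) = 1/12 each.
If it is in envelope 2 (prior 1/4): the presenter opened envelope 2, so this case is ruled out; weight (1/4)·0 = 0.
The weights sum to 1/4.
So P(the cheque in envelope 1 | the presenter opened envelope 2) = (1/12) / (1/4) = 1/3.

1/3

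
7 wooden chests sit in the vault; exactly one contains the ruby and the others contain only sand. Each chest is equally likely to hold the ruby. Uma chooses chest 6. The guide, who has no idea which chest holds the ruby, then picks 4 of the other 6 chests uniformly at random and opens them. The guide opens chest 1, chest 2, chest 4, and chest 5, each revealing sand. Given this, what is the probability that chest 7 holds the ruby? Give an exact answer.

1/3

Condition on the true location of the ruby.
If it is in any of chests 1, 2, 4, and 5 (prior 1/7 each): that chest was opened and seen not to hold the prize — ruled out; weight (1/7)·0 = 0 each.
If it is in any of chests 3, 6, and 7 (prior 1/7 each): the guide picks exactly this set with probability 1/15 regardless, and none is the prize; weight (1/7)·(1/15) = 1/105 each.
The weights sum to 1/35.
So P(the ruby in chest 7 | the guide opened chest 1, chest 2, chest 4, and chest 5) = (1/105) / (1/35) = 1/3.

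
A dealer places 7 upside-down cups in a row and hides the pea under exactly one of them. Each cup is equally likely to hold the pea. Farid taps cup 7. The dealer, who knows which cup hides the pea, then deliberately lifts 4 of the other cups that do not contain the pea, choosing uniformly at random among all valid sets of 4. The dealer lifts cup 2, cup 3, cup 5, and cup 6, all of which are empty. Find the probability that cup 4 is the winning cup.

Apply Bayes' rule, conditioning on where the pea actually is.
If it is under either of cups 1 and 4 (prior 1/7 each): the dealer has 5 equally likely choices, so probability 1/5; weight (1/7)·(1/5) = 1/35 each.
If it is under any of cups 2, 3, 5, and 6 (prior 1/7 each): that cup was opened and seen not to hold the prize — ruled out; weight (1/7)·0 = 0 each.
If it is under cup 7 (prior 1/7): the dealer has 15 equally likely choices, so probability 1/15; weight (1/7)·(1/15) = 1/105.
The weights sum to 1/15.
So P(the pea under cup 4 | the dealer opened cup 2, cup 3, cup 5, and cup 6) = (1/35) / (1/15) = 3/7.

3/7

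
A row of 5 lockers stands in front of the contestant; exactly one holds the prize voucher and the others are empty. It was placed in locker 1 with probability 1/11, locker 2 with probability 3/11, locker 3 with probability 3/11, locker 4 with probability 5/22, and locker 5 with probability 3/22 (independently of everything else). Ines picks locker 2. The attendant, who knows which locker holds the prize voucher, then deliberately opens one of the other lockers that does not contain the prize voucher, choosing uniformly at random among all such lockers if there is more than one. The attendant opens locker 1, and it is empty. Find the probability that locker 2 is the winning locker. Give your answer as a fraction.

9/37

Condition on the true location of the prize voucher.
If it is in locker 1 (prior 1/11): the attendant opened locker 1, so this case is ruled out; weight (1/11)·0 = 0.
If it is in locker 2 (prior 3/11): the attendant has 4 equally likely choices, so probability 1/4; weight (3/11)·(1/4) = 3/44.
If it is in locker 3 (prior 3/11): the attendant has 3 equally likely choices, so probability 1/3; weight (3/11)·(1/3) = 1/11.
If it is in locker 4 (prior 5/22): the attendant has 3 equally likely choices, so probability 1/3; weight (5/22)·(1/3) = 5/66.
If it is in locker 5 (prior 3/22): the attendant has 3 equally likely choices, so probability 1/3; weight (3/22)·(1/3) = 1/22.
The weights sum to 37/132.
So P(the prize voucher in locker 2 | the attendant opened locker 1) = (3/44) / (37/132) = 9/37.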